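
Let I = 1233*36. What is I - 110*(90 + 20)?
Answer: 32288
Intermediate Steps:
I = 44388
I - 110*(90 + 20) = 44388 - 110*(90 + 20) = 44388 - 110*110 = 44388 - 1*12100 = 44388 - 12100 = 32288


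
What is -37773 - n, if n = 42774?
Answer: -80547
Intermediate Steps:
-37773 - n = -37773 - 1*42774 = -37773 - 42774 = -80547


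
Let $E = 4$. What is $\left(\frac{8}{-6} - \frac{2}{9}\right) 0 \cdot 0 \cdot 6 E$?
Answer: $0$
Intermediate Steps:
$\left(\frac{8}{-6} - \frac{2}{9}\right) 0 \cdot 0 \cdot 6 E = \left(\frac{8}{-6} - \frac{2}{9}\right) 0 \cdot 0 \cdot 6 \cdot 4 = \left(8 \left(- \frac{1}{6}\right) - \frac{2}{9}\right) 0 \cdot 0 \cdot 4 = \left(- \frac{4}{3} - \frac{2}{9}\right) 0 \cdot 0 = \left(- \frac{14}{9}\right) 0 \cdot 0 = 0 \cdot 0 = 0$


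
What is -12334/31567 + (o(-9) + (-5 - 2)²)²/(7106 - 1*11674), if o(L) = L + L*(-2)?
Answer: -40633275/36049514 ≈ -1.1272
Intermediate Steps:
o(L) = -L (o(L) = L - 2*L = -L)
-12334/31567 + (o(-9) + (-5 - 2)²)²/(7106 - 1*11674) = -12334/31567 + (-1*(-9) + (-5 - 2)²)²/(7106 - 1*11674) = -12334*1/31567 + (9 + (-7)²)²/(7106 - 11674) = -12334/31567 + (9 + 49)²/(-4568) = -12334/31567 + 58²*(-1/4568) = -12334/31567 + 3364*(-1/4568) = -12334/31567 - 841/1142 = -40633275/36049514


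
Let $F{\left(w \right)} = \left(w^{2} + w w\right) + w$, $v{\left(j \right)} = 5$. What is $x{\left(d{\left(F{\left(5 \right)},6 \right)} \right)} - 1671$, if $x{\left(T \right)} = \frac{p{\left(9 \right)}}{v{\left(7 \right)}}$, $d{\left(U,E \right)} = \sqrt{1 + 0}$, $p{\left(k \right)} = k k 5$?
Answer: $-1590$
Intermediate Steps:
$F{\left(w \right)} = w + 2 w^{2}$ ($F{\left(w \right)} = \left(w^{2} + w^{2}\right) + w = 2 w^{2} + w = w + 2 w^{2}$)
$p{\left(k \right)} = 5 k^{2}$ ($p{\left(k \right)} = k^{2} \cdot 5 = 5 k^{2}$)
$d{\left(U,E \right)} = 1$ ($d{\left(U,E \right)} = \sqrt{1} = 1$)
$x{\left(T \right)} = 81$ ($x{\left(T \right)} = \frac{5 \cdot 9^{2}}{5} = 5 \cdot 81 \cdot \frac{1}{5} = 405 \cdot \frac{1}{5} = 81$)
$x{\left(d{\left(F{\left(5 \right)},6 \right)} \right)} - 1671 = 81 - 1671 = -1590$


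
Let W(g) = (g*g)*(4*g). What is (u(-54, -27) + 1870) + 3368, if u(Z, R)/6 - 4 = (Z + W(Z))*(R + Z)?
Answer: 306141522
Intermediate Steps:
W(g) = 4*g³ (W(g) = g²*(4*g) = 4*g³)
u(Z, R) = 24 + 6*(R + Z)*(Z + 4*Z³) (u(Z, R) = 24 + 6*((Z + 4*Z³)*(R + Z)) = 24 + 6*((R + Z)*(Z + 4*Z³)) = 24 + 6*(R + Z)*(Z + 4*Z³))
(u(-54, -27) + 1870) + 3368 = ((24 + 6*(-54)² + 24*(-54)⁴ + 6*(-27)*(-54) + 24*(-27)*(-54)³) + 1870) + 3368 = ((24 + 6*2916 + 24*8503056 + 8748 + 24*(-27)*(-157464)) + 1870) + 3368 = ((24 + 17496 + 204073344 + 8748 + 102036672) + 1870) + 3368 = (306136284 + 1870) + 3368 = 306138154 + 3368 = 306141522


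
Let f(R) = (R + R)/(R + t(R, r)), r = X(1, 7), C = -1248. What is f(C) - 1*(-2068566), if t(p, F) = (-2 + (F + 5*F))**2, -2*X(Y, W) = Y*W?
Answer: 1487301450/719 ≈ 2.0686e+6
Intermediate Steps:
X(Y, W) = -W*Y/2 (X(Y, W) = -Y*W/2 = -W*Y/2)
r = -7/2 (r = -1/2*7*1 = -7/2 ≈ -3.5000)
t(p, F) = (-2 + 6*F)**2
f(R) = 2*R/(529 + R) (f(R) = (R + R)/(R + 4*(-1 + 3*(-7/2))**2) = (2*R)/(R + 4*(-1 - 21/2)**2) = (2*R)/(R + 4*(-23/2)**2) = (2*R)/(R + 4*(529/4)) = (2*R)/(R + 529) = (2*R)/(529 + R) = 2*R/(529 + R))
f(C) - 1*(-2068566) = 2*(-1248)/(529 - 1248) - 1*(-2068566) = 2*(-1248)/(-719) + 2068566 = 2*(-1248)*(-1/719) + 2068566 = 2496/719 + 2068566 = 1487301450/719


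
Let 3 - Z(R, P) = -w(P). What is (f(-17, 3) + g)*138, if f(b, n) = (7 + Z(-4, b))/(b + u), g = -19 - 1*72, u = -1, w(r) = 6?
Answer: -38042/3 ≈ -12681.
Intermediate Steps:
Z(R, P) = 9 (Z(R, P) = 3 - (-1)*6 = 3 - 1*(-6) = 3 + 6 = 9)
g = -91 (g = -19 - 72 = -91)
f(b, n) = 16/(-1 + b) (f(b, n) = (7 + 9)/(b - 1) = 16/(-1 + b))
(f(-17, 3) + g)*138 = (16/(-1 - 17) - 91)*138 = (16/(-18) - 91)*138 = (16*(-1/18) - 91)*138 = (-8/9 - 91)*138 = -827/9*138 = -38042/3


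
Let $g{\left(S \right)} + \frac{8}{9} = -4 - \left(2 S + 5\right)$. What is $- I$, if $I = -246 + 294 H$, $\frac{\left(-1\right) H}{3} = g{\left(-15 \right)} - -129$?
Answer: $131762$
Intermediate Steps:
$g{\left(S \right)} = - \frac{89}{9} - 2 S$ ($g{\left(S \right)} = - \frac{8}{9} - \left(9 + 2 S\right) = - \frac{89}{9} - 2 S$)
$H = - \frac{1342}{3}$ ($H = - 3 \left(\left(- \frac{89}{9} - -30\right) - -129\right) = - 3 \left(\left(- \frac{89}{9} + 30\right) + 129\right) = - 3 \left(\frac{181}{9} + 129\right) = \left(-3\right) \frac{1342}{9} = - \frac{1342}{3} \approx -447.33$)
$I = -131762$ ($I = -246 + 294 \left(- \frac{1342}{3}\right) = -246 - 131516 = -131762$)
$- I = \left(-1\right) \left(-131762\right) = 131762$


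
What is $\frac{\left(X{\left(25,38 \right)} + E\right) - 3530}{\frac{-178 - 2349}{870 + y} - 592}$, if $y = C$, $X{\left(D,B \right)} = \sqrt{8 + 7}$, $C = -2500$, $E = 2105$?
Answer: $\frac{774250}{320811} - \frac{1630 \sqrt{15}}{962433} \approx 2.4069$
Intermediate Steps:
$X{\left(D,B \right)} = \sqrt{15}$
$y = -2500$
$\frac{\left(X{\left(25,38 \right)} + E\right) - 3530}{\frac{-178 - 2349}{870 + y} - 592} = \frac{\left(\sqrt{15} + 2105\right) - 3530}{\frac{-178 - 2349}{870 - 2500} - 592} = \frac{\left(2105 + \sqrt{15}\right) - 3530}{- \frac{2527}{-1630} - 592} = \frac{-1425 + \sqrt{15}}{\left(-2527\right) \left(- \frac{1}{1630}\right) - 592} = \frac{-1425 + \sqrt{15}}{\frac{2527}{1630} - 592} = \frac{-1425 + \sqrt{15}}{- \frac{962433}{1630}} = \left(-1425 + \sqrt{15}\right) \left(- \frac{1630}{962433}\right) = \frac{774250}{320811} - \frac{1630 \sqrt{15}}{962433}$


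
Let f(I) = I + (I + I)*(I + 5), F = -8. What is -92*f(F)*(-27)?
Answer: 99360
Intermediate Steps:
f(I) = I + 2*I*(5 + I) (f(I) = I + (2*I)*(5 + I) = I + 2*I*(5 + I))
-92*f(F)*(-27) = -(-736)*(11 + 2*(-8))*(-27) = -(-736)*(11 - 16)*(-27) = -(-736)*(-5)*(-27) = -92*40*(-27) = -3680*(-27) = 99360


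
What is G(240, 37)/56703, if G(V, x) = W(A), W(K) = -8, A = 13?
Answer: -8/56703 ≈ -0.00014109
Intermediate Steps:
G(V, x) = -8
G(240, 37)/56703 = -8/56703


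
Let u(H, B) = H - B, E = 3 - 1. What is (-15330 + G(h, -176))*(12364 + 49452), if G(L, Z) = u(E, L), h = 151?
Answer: -956849864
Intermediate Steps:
E = 2
G(L, Z) = 2 - L
(-15330 + G(h, -176))*(12364 + 49452) = (-15330 + (2 - 1*151))*(12364 + 49452) = (-15330 + (2 - 151))*61816 = (-15330 - 149)*61816 = -15479*61816 = -956849864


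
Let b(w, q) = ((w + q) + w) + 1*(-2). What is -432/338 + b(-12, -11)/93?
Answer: -26341/15717 ≈ -1.6760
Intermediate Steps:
b(w, q) = -2 + q + 2*w (b(w, q) = ((q + w) + w) - 2 = (q + 2*w) - 2 = -2 + q + 2*w)
-432/338 + b(-12, -11)/93 = -432/338 + (-2 - 11 + 2*(-12))/93 = -432*1/338 + (-2 - 11 - 24)*(1/93) = -216/169 - 37*1/93 = -216/169 - 37/93 = -26341/15717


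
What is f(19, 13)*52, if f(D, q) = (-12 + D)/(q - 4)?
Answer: 364/9 ≈ 40.444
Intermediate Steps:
f(D, q) = (-12 + D)/(-4 + q)
f(19, 13)*52 = ((-12 + 19)/(-4 + 13))*52 = (7/9)*52 = 364/9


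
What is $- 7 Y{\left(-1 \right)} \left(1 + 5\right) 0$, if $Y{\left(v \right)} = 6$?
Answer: $0$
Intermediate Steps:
$- 7 Y{\left(-1 \right)} \left(1 + 5\right) 0 = \left(-7\right) 6 \left(1 + 5\right) 0 = \left(-42\right) 6 \cdot 0 = \left(-252\right) 0 = 0$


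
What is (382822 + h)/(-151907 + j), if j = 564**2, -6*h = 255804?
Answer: 340188/166189 ≈ 2.0470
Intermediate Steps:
h = -42634 (h = -1/6*255804 = -42634)
j = 318096
(382822 + h)/(-151907 + j) = (382822 - 42634)/(-151907 + 318096) = 340188/166189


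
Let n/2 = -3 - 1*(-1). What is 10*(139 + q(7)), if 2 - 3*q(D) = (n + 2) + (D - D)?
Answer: 4210/3 ≈ 1403.3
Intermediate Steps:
n = -4 (n = 2*(-3 - 1*(-1)) = 2*(-3 + 1) = 2*(-2) = -4)
q(D) = 4/3 (q(D) = ⅔ - ((-4 + 2) + (D - D))/3 = ⅔ - (-2 + 0)/3 = ⅔ - ⅓*(-2) = ⅔ + ⅔ = 4/3)
10*(139 + q(7)) = 10*(139 + 4/3) = 10*(421/3) = 4210/3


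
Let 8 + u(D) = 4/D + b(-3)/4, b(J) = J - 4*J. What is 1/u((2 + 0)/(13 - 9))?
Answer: 4/9 ≈ 0.44444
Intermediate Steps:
b(J) = -3*J
u(D) = -23/4 + 4/D (u(D) = -8 + (4/D - 3*(-3)/4) = -8 + (4/D + 9*(¼)) = -8 + (4/D + 9/4) = -8 + (9/4 + 4/D) = -23/4 + 4/D)
1/u((2 + 0)/(13 - 9)) = 1/(-23/4 + 4/(((2 + 0)/(13 - 9)))) = 1/(-23/4 + 4/((2/4))) = 1/(-23/4 + 4/((2*(¼)))) = 1/(-23/4 + 4/(½)) = 1/(-23/4 + 4*2) = 1/(-23/4 + 8) = 1/(9/4) = 4/9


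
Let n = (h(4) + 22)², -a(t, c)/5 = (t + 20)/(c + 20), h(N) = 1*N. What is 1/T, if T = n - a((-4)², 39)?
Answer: 59/40064 ≈ 0.0014726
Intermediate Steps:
h(N) = N
a(t, c) = -5*(20 + t)/(20 + c) (a(t, c) = -5*(t + 20)/(c + 20) = -5*(20 + t)/(20 + c))
n = 676 (n = (4 + 22)² = 26² = 676)
T = 40064/59 (T = 676 - 5*(-20 - 1*(-4)²)/(20 + 39) = 676 - 5*(-20 - 1*16)/59 = 676 - 5*(-20 - 16)/59 = 676 - 5*(-36)/59 = 676 - 1*(-180/59) = 676 + 180/59 = 40064/59 ≈ 679.05)
1/T = 1/(40064/59) = 59/40064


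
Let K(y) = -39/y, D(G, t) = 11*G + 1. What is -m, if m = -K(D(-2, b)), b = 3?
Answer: 13/7 ≈ 1.8571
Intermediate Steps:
D(G, t) = 1 + 11*G
m = -13/7 (m = -(-39)/(1 + 11*(-2)) = -(-39)/(1 - 22) = -(-39)/(-21) = -(-39)*(-1)/21 = -1*13/7 = -13/7 ≈ -1.8571)
-m = -1*(-13/7) = 13/7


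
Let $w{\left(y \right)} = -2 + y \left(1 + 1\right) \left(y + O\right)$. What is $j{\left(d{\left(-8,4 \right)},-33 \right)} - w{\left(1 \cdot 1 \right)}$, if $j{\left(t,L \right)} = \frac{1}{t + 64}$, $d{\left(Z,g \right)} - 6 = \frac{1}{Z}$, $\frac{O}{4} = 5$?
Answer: $- \frac{22352}{559} \approx -39.986$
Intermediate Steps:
$O = 20$ ($O = 4 \cdot 5 = 20$)
$d{\left(Z,g \right)} = 6 + \frac{1}{Z}$
$j{\left(t,L \right)} = \frac{1}{64 + t}$
$w{\left(y \right)} = -2 + y \left(40 + 2 y\right)$ ($w{\left(y \right)} = -2 + y \left(1 + 1\right) \left(y + 20\right) = -2 + y 2 \left(20 + y\right) = -2 + y \left(40 + 2 y\right)$)
$j{\left(d{\left(-8,4 \right)},-33 \right)} - w{\left(1 \cdot 1 \right)} = \frac{1}{64 + \left(6 + \frac{1}{-8}\right)} - \left(-2 + 2 \left(1 \cdot 1\right)^{2} + 40 \cdot 1 \cdot 1\right) = \frac{1}{64 + \left(6 - \frac{1}{8}\right)} - \left(-2 + 2 \cdot 1^{2} + 40 \cdot 1\right) = \frac{1}{64 + \frac{47}{8}} - \left(-2 + 2 \cdot 1 + 40\right) = \frac{1}{\frac{559}{8}} - \left(-2 + 2 + 40\right) = \frac{8}{559} - 40 = - \frac{22352}{559}$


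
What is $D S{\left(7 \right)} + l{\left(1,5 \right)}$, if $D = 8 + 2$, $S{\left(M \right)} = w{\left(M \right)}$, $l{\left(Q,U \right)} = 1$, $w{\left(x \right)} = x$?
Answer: $71$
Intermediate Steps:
$S{\left(M \right)} = M$
$D = 10$
$D S{\left(7 \right)} + l{\left(1,5 \right)} = 10 \cdot 7 + 1 = 70 + 1 = 71$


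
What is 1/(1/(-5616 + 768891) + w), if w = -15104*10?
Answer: -763275/115285055999 ≈ -6.6208e-6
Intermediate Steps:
w = -151040 (w = -1888*80 = -151040)
1/(1/(-5616 + 768891) + w) = 1/(1/(-5616 + 768891) - 151040) = 1/(1/763275 - 151040) = 1/(-115285055999/763275) = -763275/115285055999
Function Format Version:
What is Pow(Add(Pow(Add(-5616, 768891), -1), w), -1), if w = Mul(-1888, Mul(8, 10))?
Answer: Rational(-763275, 115285055999) ≈ -6.6208e-6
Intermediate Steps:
w = -151040 (w = Mul(-1888, 80) = -151040)
Pow(Add(Pow(Add(-5616, 768891), -1), w), -1) = Pow(Add(Pow(Add(-5616, 768891), -1), -151040), -1) = Pow(Add(Pow(763275, -1), -151040), -1) = Pow(Add(Rational(1, 763275), -151040), -1) = Pow(Rational(-115285055999, 763275), -1) = Rational(-763275, 115285055999)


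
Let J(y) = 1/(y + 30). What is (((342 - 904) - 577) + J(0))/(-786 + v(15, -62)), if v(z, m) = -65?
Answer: 34169/25530 ≈ 1.3384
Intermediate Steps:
J(y) = 1/(30 + y)
(((342 - 904) - 577) + J(0))/(-786 + v(15, -62)) = (((342 - 904) - 577) + 1/(30 + 0))/(-786 - 65) = ((-562 - 577) + 1/30)/(-851) = (-1139 + 1/30)*(-1/851) = -34169/30*(-1/851) = 34169/25530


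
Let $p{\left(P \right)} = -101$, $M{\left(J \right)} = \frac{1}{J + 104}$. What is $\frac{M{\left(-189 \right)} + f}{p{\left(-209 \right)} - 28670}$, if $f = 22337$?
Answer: $- \frac{1898644}{2445535} \approx -0.77637$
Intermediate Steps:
$M{\left(J \right)} = \frac{1}{104 + J}$
$\frac{M{\left(-189 \right)} + f}{p{\left(-209 \right)} - 28670} = \frac{\frac{1}{104 - 189} + 22337}{-101 - 28670} = \frac{\frac{1}{-85} + 22337}{-28771} = \left(- \frac{1}{85} + 22337\right) \left(- \frac{1}{28771}\right) = \frac{1898644}{85} \left(- \frac{1}{28771}\right) = - \frac{1898644}{2445535}$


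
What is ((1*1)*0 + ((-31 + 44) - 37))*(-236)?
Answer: 5664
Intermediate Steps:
((1*1)*0 + ((-31 + 44) - 37))*(-236) = (1*0 + (13 - 37))*(-236) = (0 - 24)*(-236) = -24*(-236) = 5664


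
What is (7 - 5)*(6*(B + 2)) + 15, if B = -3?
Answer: 3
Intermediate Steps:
(7 - 5)*(6*(B + 2)) + 15 = (7 - 5)*(6*(-3 + 2)) + 15 = 2*(6*(-1)) + 15 = 2*(-6) + 15 = -12 + 15 = 3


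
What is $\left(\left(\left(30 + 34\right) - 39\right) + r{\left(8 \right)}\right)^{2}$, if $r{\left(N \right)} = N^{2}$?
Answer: $7921$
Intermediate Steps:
$\left(\left(\left(30 + 34\right) - 39\right) + r{\left(8 \right)}\right)^{2} = \left(\left(\left(30 + 34\right) - 39\right) + 8^{2}\right)^{2} = \left(\left(64 - 39\right) + 64\right)^{2} = \left(25 + 64\right)^{2} = 89^{2} = 7921$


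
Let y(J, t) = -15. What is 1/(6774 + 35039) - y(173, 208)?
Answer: 627196/41813 ≈ 15.000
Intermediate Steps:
1/(6774 + 35039) - y(173, 208) = 1/(6774 + 35039) - 1*(-15) = 1/41813 + 15 = 627196/41813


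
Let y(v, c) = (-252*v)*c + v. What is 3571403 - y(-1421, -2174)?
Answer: 782064832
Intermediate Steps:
y(v, c) = v - 252*c*v (y(v, c) = -252*c*v + v = v - 252*c*v)
3571403 - y(-1421, -2174) = 3571403 - (-1421)*(1 - 252*(-2174)) = 3571403 - (-1421)*(1 + 547848) = 3571403 - (-1421)*547849 = 3571403 - 1*(-778493429) = 3571403 + 778493429 = 782064832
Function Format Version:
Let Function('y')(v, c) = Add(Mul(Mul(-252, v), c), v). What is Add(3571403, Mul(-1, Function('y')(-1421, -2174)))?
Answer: 782064832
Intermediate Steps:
Function('y')(v, c) = Add(v, Mul(-252, c, v)) (Function('y')(v, c) = Add(Mul(-252, c, v), v) = Add(v, Mul(-252, c, v)))
Add(3571403, Mul(-1, Function('y')(-1421, -2174))) = Add(3571403, Mul(-1, Mul(-1421, Add(1, Mul(-252, -2174))))) = Add(3571403, Mul(-1, Mul(-1421, Add(1, 547848)))) = Add(3571403, Mul(-1, Mul(-1421, 547849))) = Add(3571403, Mul(-1, -778493429)) = Add(3571403, 778493429) = 782064832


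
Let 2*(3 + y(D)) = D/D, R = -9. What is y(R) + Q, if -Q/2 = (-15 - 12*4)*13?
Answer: 3271/2 ≈ 1635.5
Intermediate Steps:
y(D) = -5/2 (y(D) = -3 + (D/D)/2 = -3 + (½)*1 = -3 + ½ = -5/2)
Q = 1638 (Q = -2*(-15 - 12*4)*13 = -2*(-15 - 48)*13 = -(-126)*13 = -2*(-819) = 1638)
y(R) + Q = -5/2 + 1638 = 3271/2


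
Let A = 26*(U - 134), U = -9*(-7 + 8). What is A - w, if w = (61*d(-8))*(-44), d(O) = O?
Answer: -25190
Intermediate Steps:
U = -9 (U = -9*1 = -9)
w = 21472 (w = (61*(-8))*(-44) = -488*(-44) = 21472)
A = -3718 (A = 26*(-9 - 134) = 26*(-143) = -3718)
A - w = -3718 - 1*21472 = -3718 - 21472 = -25190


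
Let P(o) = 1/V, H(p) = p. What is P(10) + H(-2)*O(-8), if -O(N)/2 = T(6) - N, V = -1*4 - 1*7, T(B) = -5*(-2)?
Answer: 791/11 ≈ 71.909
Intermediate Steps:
T(B) = 10
V = -11 (V = -4 - 7 = -11)
O(N) = -20 + 2*N (O(N) = -2*(10 - N) = -20 + 2*N)
P(o) = -1/11 (P(o) = 1/(-11) = -1/11)
P(10) + H(-2)*O(-8) = -1/11 - 2*(-20 + 2*(-8)) = -1/11 - 2*(-20 - 16) = -1/11 - 2*(-36) = -1/11 + 72 = 791/11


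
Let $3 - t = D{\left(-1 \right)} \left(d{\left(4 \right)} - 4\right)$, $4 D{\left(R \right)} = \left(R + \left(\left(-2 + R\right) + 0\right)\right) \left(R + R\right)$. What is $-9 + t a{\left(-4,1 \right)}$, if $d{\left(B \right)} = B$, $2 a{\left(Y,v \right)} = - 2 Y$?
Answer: $3$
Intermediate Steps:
$D{\left(R \right)} = \frac{R \left(-2 + 2 R\right)}{2}$ ($D{\left(R \right)} = \frac{\left(R + \left(\left(-2 + R\right) + 0\right)\right) \left(R + R\right)}{4} = \frac{\left(R + \left(-2 + R\right)\right) 2 R}{4} = \frac{\left(-2 + 2 R\right) 2 R}{4} = \frac{2 R \left(-2 + 2 R\right)}{4} = \frac{R \left(-2 + 2 R\right)}{2}$)
$a{\left(Y,v \right)} = - Y$ ($a{\left(Y,v \right)} = \frac{\left(-2\right) Y}{2} = - Y$)
$t = 3$ ($t = 3 - - (-1 - 1) \left(4 - 4\right) = 3 - \left(-1\right) \left(-2\right) 0 = 3 - 2 \cdot 0 = 3 - 0 = 3 + 0 = 3$)
$-9 + t a{\left(-4,1 \right)} = -9 + 3 \left(\left(-1\right) \left(-4\right)\right) = -9 + 3 \cdot 4 = -9 + 12 = 3$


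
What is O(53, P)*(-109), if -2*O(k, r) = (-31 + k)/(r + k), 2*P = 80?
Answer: 1199/93 ≈ 12.892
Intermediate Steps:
P = 40 (P = (½)*80 = 40)
O(k, r) = -(-31 + k)/(2*(k + r)) (O(k, r) = -(-31 + k)/(2*(r + k)) = -(-31 + k)/(2*(k + r)))
O(53, P)*(-109) = ((31 - 1*53)/(2*(53 + 40)))*(-109) = ((½)*(31 - 53)/93)*(-109) = ((½)*(1/93)*(-22))*(-109) = -11/93*(-109) = 1199/93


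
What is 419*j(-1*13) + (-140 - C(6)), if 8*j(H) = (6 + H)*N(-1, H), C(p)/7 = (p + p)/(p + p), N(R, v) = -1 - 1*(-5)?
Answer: -3227/2 ≈ -1613.5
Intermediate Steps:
N(R, v) = 4 (N(R, v) = -1 + 5 = 4)
C(p) = 7 (C(p) = 7*((p + p)/(p + p)) = 7*((2*p)/((2*p))) = 7*((2*p)*(1/(2*p))) = 7*1 = 7)
j(H) = 3 + H/2 (j(H) = ((6 + H)*4)/8 = (24 + 4*H)/8 = 3 + H/2)
419*j(-1*13) + (-140 - C(6)) = 419*(3 + (-1*13)/2) + (-140 - 1*7) = 419*(3 + (½)*(-13)) + (-140 - 7) = 419*(3 - 13/2) - 147 = 419*(-7/2) - 147 = -2933/2 - 147 = -3227/2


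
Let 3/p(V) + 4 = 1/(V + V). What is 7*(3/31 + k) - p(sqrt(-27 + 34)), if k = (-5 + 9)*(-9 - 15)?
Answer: -3097367/4619 + 2*sqrt(7)/149 ≈ -670.54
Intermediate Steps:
k = -96 (k = 4*(-24) = -96)
p(V) = 3/(-4 + 1/(2*V)) (p(V) = 3/(-4 + 1/(V + V)) = 3/(-4 + 1/(2*V)))
7*(3/31 + k) - p(sqrt(-27 + 34)) = 7*(3/31 - 96) - (-6)*sqrt(-27 + 34)/(-1 + 8*sqrt(-27 + 34)) = 7*(3*(1/31) - 96) - (-6)*sqrt(7)/(-1 + 8*sqrt(7)) = 7*(3/31 - 96) + 6*sqrt(7)/(-1 + 8*sqrt(7)) = 7*(-2973/31) + 6*sqrt(7)/(-1 + 8*sqrt(7)) = -20811/31 + 6*sqrt(7)/(-1 + 8*sqrt(7))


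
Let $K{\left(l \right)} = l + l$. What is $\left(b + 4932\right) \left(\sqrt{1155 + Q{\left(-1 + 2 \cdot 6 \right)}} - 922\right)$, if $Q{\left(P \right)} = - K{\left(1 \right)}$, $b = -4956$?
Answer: $22128 - 24 \sqrt{1153} \approx 21313.0$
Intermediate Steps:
$K{\left(l \right)} = 2 l$
$Q{\left(P \right)} = -2$ ($Q{\left(P \right)} = - 2 \cdot 1 = \left(-1\right) 2 = -2$)
$\left(b + 4932\right) \left(\sqrt{1155 + Q{\left(-1 + 2 \cdot 6 \right)}} - 922\right) = \left(-4956 + 4932\right) \left(\sqrt{1155 - 2} - 922\right) = - 24 \left(\sqrt{1153} - 922\right) = - 24 \left(-922 + \sqrt{1153}\right) = 22128 - 24 \sqrt{1153}$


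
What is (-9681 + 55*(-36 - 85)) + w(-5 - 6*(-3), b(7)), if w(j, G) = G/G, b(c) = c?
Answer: -16335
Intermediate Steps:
w(j, G) = 1
(-9681 + 55*(-36 - 85)) + w(-5 - 6*(-3), b(7)) = (-9681 + 55*(-36 - 85)) + 1 = (-9681 + 55*(-121)) + 1 = (-9681 - 6655) + 1 = -16336 + 1 = -16335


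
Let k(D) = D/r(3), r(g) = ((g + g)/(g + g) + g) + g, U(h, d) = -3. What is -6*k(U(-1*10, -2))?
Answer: 18/7 ≈ 2.5714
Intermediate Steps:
r(g) = 1 + 2*g (r(g) = ((2*g)/((2*g)) + g) + g = ((2*g)*(1/(2*g)) + g) + g = (1 + g) + g = 1 + 2*g)
k(D) = D/7 (k(D) = D/(1 + 2*3) = D/(1 + 6) = D/7)
-6*k(U(-1*10, -2)) = -6*(-3)/7 = -6*(-3/7) = 18/7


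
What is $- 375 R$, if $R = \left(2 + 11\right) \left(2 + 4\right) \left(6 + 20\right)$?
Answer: $-760500$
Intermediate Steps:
$R = 2028$ ($R = 13 \cdot 6 \cdot 26 = 78 \cdot 26 = 2028$)
$- 375 R = \left(-375\right) 2028 = -760500$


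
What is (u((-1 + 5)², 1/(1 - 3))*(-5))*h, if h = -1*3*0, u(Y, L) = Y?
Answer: 0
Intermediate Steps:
h = 0 (h = -3*0 = 0)
(u((-1 + 5)², 1/(1 - 3))*(-5))*h = ((-1 + 5)²*(-5))*0 = (4²*(-5))*0 = (16*(-5))*0 = -80*0 = 0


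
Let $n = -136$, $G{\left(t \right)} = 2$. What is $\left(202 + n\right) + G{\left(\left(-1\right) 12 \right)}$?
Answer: $68$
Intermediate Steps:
$\left(202 + n\right) + G{\left(\left(-1\right) 12 \right)} = \left(202 - 136\right) + 2 = 66 + 2 = 68$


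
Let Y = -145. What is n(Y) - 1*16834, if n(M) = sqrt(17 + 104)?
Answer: -16823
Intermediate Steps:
n(M) = 11 (n(M) = sqrt(121) = 11)
n(Y) - 1*16834 = 11 - 1*16834 = 11 - 16834 = -16823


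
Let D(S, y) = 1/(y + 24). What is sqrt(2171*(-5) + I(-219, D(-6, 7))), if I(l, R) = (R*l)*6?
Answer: I*sqrt(10472389)/31 ≈ 104.39*I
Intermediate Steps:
D(S, y) = 1/(24 + y)
I(l, R) = 6*R*l
sqrt(2171*(-5) + I(-219, D(-6, 7))) = sqrt(2171*(-5) + 6*(-219)/(24 + 7)) = sqrt(-10855 + 6*(-219)/31) = sqrt(-10855 + 6*(1/31)*(-219)) = sqrt(-10855 - 1314/31) = sqrt(-337819/31) = I*sqrt(10472389)/31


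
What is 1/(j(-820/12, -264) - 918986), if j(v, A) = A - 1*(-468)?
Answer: -1/918782 ≈ -1.0884e-6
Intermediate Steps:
j(v, A) = 468 + A (j(v, A) = A + 468 = 468 + A)
1/(j(-820/12, -264) - 918986) = 1/((468 - 264) - 918986) = 1/(204 - 918986) = 1/(-918782) = -1/918782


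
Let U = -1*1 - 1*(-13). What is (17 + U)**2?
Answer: 841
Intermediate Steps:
U = 12 (U = -1 + 13 = 12)
(17 + U)**2 = (17 + 12)**2 = 29**2 = 841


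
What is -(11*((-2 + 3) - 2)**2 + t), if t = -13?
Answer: 2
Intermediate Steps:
-(11*((-2 + 3) - 2)**2 + t) = -(11*((-2 + 3) - 2)**2 - 13) = -(11*(1 - 2)**2 - 13) = -(11*(-1)**2 - 13) = -(11*1 - 13) = -(11 - 13) = -1*(-2) = 2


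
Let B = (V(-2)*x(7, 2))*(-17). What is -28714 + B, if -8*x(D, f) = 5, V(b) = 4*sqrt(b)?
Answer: -28714 + 85*I*sqrt(2)/2 ≈ -28714.0 + 60.104*I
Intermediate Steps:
x(D, f) = -5/8 (x(D, f) = -1/8*5 = -5/8)
B = 85*I*sqrt(2)/2 (B = ((4*sqrt(-2))*(-5/8))*(-17) = ((4*(I*sqrt(2)))*(-5/8))*(-17) = ((4*I*sqrt(2))*(-5/8))*(-17) = -5*I*sqrt(2)/2*(-17) = 85*I*sqrt(2)/2 ≈ 60.104*I)
-28714 + B = -28714 + 85*I*sqrt(2)/2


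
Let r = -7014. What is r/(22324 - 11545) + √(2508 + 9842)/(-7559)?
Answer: -2338/3593 - 5*√494/7559 ≈ -0.66541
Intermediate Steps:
r/(22324 - 11545) + √(2508 + 9842)/(-7559) = -7014/(22324 - 11545) + √(2508 + 9842)/(-7559) = -7014/10779 + √12350*(-1/7559) = -7014*1/10779 + (5*√494)*(-1/7559) = -2338/3593 - 5*√494/7559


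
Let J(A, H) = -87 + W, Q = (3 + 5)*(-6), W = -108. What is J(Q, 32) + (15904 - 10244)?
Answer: 5465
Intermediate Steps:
Q = -48 (Q = 8*(-6) = -48)
J(A, H) = -195 (J(A, H) = -87 - 108 = -195)
J(Q, 32) + (15904 - 10244) = -195 + (15904 - 10244) = -195 + 5660 = 5465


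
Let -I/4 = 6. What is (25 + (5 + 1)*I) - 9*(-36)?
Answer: 205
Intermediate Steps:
I = -24 (I = -4*6 = -24)
(25 + (5 + 1)*I) - 9*(-36) = (25 + (5 + 1)*(-24)) - 9*(-36) = (25 + 6*(-24)) + 324 = (25 - 144) + 324 = -119 + 324 = 205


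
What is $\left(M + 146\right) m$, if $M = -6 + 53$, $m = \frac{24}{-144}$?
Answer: $- \frac{193}{6} \approx -32.167$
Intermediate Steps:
$m = - \frac{1}{6}$ ($m = 24 \left(- \frac{1}{144}\right) = - \frac{1}{6} \approx -0.16667$)
$M = 47$
$\left(M + 146\right) m = \left(47 + 146\right) \left(- \frac{1}{6}\right) = 193 \left(- \frac{1}{6}\right) = - \frac{193}{6}$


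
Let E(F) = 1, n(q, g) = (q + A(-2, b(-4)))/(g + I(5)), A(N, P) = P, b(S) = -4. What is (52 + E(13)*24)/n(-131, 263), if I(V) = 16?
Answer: -2356/15 ≈ -157.07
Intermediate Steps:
n(q, g) = (-4 + q)/(16 + g) (n(q, g) = (q - 4)/(g + 16) = (-4 + q)/(16 + g))
(52 + E(13)*24)/n(-131, 263) = (52 + 1*24)/(((-4 - 131)/(16 + 263))) = (52 + 24)/((-135/279)) = 76/(((1/279)*(-135))) = 76/(-15/31) = 76*(-31/15) = -2356/15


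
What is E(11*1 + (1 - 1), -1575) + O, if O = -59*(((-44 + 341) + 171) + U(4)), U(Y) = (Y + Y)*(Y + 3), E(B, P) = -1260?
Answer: -32176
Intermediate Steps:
U(Y) = 2*Y*(3 + Y) (U(Y) = (2*Y)*(3 + Y) = 2*Y*(3 + Y))
O = -30916 (O = -59*(((-44 + 341) + 171) + 2*4*(3 + 4)) = -59*((297 + 171) + 2*4*7) = -59*(468 + 56) = -59*524 = -30916)
E(11*1 + (1 - 1), -1575) + O = -1260 - 30916 = -32176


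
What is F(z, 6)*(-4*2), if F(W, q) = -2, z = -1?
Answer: 16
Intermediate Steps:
F(z, 6)*(-4*2) = -(-8)*2 = -2*(-8) = 16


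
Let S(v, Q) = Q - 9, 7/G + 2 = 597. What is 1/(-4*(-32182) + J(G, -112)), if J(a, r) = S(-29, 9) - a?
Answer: 85/10941879 ≈ 7.7683e-6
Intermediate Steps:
G = 1/85 (G = 7/(-2 + 597) = 7/595 = 7*(1/595) = 1/85 ≈ 0.011765)
S(v, Q) = -9 + Q
J(a, r) = -a (J(a, r) = (-9 + 9) - a = 0 - a = -a)
1/(-4*(-32182) + J(G, -112)) = 1/(-4*(-32182) - 1*1/85) = 1/(128728 - 1/85) = 1/(10941879/85) = 85/10941879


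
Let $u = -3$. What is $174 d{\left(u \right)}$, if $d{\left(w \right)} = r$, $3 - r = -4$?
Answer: $1218$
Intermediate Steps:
$r = 7$ ($r = 3 - -4 = 3 + 4 = 7$)
$d{\left(w \right)} = 7$
$174 d{\left(u \right)} = 174 \cdot 7 = 1218$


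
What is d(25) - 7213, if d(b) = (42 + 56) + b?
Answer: -7090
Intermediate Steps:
d(b) = 98 + b
d(25) - 7213 = (98 + 25) - 7213 = 123 - 7213 = -7090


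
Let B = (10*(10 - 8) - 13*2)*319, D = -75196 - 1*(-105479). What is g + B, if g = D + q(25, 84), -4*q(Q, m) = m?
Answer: 28348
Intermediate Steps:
q(Q, m) = -m/4
D = 30283 (D = -75196 + 105479 = 30283)
B = -1914 (B = (10*2 - 26)*319 = (20 - 26)*319 = -6*319 = -1914)
g = 30262 (g = 30283 - ¼*84 = 30283 - 21 = 30262)
g + B = 30262 - 1914 = 28348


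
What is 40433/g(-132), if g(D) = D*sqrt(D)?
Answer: 40433*I*sqrt(33)/8712 ≈ 26.661*I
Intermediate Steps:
g(D) = D**(3/2)
40433/g(-132) = 40433/((-132)**(3/2)) = 40433/((-264*I*sqrt(33))) = 40433*(I*sqrt(33)/8712) = 40433*I*sqrt(33)/8712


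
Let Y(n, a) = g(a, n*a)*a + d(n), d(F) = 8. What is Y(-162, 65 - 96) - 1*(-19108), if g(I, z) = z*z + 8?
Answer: -781816136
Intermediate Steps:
g(I, z) = 8 + z² (g(I, z) = z² + 8 = 8 + z²)
Y(n, a) = 8 + a*(8 + a²*n²) (Y(n, a) = (8 + (n*a)²)*a + 8 = (8 + (a*n)²)*a + 8 = (8 + a²*n²)*a + 8 = a*(8 + a²*n²) + 8 = 8 + a*(8 + a²*n²))
Y(-162, 65 - 96) - 1*(-19108) = (8 + (65 - 96)*(8 + (65 - 96)²*(-162)²)) - 1*(-19108) = (8 - 31*(8 + (-31)²*26244)) + 19108 = (8 - 31*(8 + 961*26244)) + 19108 = (8 - 31*(8 + 25220484)) + 19108 = (8 - 31*25220492) + 19108 = (8 - 781835252) + 19108 = -781835244 + 19108 = -781816136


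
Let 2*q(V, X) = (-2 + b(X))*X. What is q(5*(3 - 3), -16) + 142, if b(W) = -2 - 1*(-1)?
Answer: 166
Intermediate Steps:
b(W) = -1 (b(W) = -2 + 1 = -1)
q(V, X) = -3*X/2 (q(V, X) = ((-2 - 1)*X)/2 = (-3*X)/2 = -3*X/2)
q(5*(3 - 3), -16) + 142 = -3/2*(-16) + 142 = 24 + 142 = 166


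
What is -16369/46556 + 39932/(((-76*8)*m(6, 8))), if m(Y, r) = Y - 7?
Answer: 115570115/1769128 ≈ 65.326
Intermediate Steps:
m(Y, r) = -7 + Y
-16369/46556 + 39932/(((-76*8)*m(6, 8))) = -16369/46556 + 39932/(((-76*8)*(-7 + 6))) = -16369*1/46556 + 39932/((-608*(-1))) = -16369/46556 + 39932/608 = -16369/46556 + 39932*(1/608) = -16369/46556 + 9983/152 = 115570115/1769128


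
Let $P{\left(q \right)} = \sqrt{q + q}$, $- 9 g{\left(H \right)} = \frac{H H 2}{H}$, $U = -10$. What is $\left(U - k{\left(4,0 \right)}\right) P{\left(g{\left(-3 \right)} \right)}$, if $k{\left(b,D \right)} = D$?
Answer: $- \frac{20 \sqrt{3}}{3} \approx -11.547$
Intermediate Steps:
$g{\left(H \right)} = - \frac{2 H}{9}$ ($g{\left(H \right)} = - \frac{H H 2 \frac{1}{H}}{9} = - \frac{H^{2} \cdot 2 \frac{1}{H}}{9} = - \frac{2 H^{2} \frac{1}{H}}{9} = - \frac{2 H}{9}$)
$P{\left(q \right)} = \sqrt{2} \sqrt{q}$ ($P{\left(q \right)} = \sqrt{2 q} = \sqrt{2} \sqrt{q}$)
$\left(U - k{\left(4,0 \right)}\right) P{\left(g{\left(-3 \right)} \right)} = \left(-10 - 0\right) \sqrt{2} \sqrt{\left(- \frac{2}{9}\right) \left(-3\right)} = \left(-10 + 0\right) \sqrt{2} \sqrt{\frac{2}{3}} = - 10 \sqrt{2} \frac{\sqrt{6}}{3} = - 10 \frac{2 \sqrt{3}}{3} = - \frac{20 \sqrt{3}}{3}$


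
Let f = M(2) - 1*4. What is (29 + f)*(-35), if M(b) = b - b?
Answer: -875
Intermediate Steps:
M(b) = 0
f = -4 (f = 0 - 1*4 = 0 - 4 = -4)
(29 + f)*(-35) = (29 - 4)*(-35) = 25*(-35) = -875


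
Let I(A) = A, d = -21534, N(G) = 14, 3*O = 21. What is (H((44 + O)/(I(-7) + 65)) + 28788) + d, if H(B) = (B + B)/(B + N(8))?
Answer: 6260304/863 ≈ 7254.1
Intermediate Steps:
O = 7 (O = (⅓)*21 = 7)
H(B) = 2*B/(14 + B) (H(B) = (B + B)/(B + 14) = (2*B)/(14 + B) = 2*B/(14 + B))
(H((44 + O)/(I(-7) + 65)) + 28788) + d = (2*((44 + 7)/(-7 + 65))/(14 + (44 + 7)/(-7 + 65)) + 28788) - 21534 = (2*(51/58)/(14 + 51/58) + 28788) - 21534 = (2*(51/58)/(863/58) + 28788) - 21534 = (2*(51/58)*(58/863) + 28788) - 21534 = (102/863 + 28788) - 21534 = 24844146/863 - 21534 = 6260304/863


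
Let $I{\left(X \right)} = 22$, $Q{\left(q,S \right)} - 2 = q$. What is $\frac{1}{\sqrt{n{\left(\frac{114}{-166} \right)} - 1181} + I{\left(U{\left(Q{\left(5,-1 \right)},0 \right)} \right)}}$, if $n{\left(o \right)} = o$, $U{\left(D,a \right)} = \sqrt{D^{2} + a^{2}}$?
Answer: $\frac{913}{69126} - \frac{i \sqrt{508790}}{34563} \approx 0.013208 - 0.020638 i$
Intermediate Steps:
$Q{\left(q,S \right)} = 2 + q$
$\frac{1}{\sqrt{n{\left(\frac{114}{-166} \right)} - 1181} + I{\left(U{\left(Q{\left(5,-1 \right)},0 \right)} \right)}} = \frac{1}{\sqrt{\frac{114}{-166} - 1181} + 22} = \frac{1}{\sqrt{114 \left(- \frac{1}{166}\right) - 1181} + 22} = \frac{1}{\sqrt{- \frac{57}{83} - 1181} + 22} = \frac{1}{\sqrt{- \frac{98080}{83}} + 22} = \frac{1}{\frac{4 i \sqrt{508790}}{83} + 22} = \frac{1}{22 + \frac{4 i \sqrt{508790}}{83}}$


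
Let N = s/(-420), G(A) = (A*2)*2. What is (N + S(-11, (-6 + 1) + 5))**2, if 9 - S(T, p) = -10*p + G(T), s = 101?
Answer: 491021281/176400 ≈ 2783.6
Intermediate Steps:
G(A) = 4*A (G(A) = (2*A)*2 = 4*A)
N = -101/420 (N = 101/(-420) = 101*(-1/420) = -101/420 ≈ -0.24048)
S(T, p) = 9 - 4*T + 10*p (S(T, p) = 9 - (-10*p + 4*T) = 9 + (-4*T + 10*p) = 9 - 4*T + 10*p)
(N + S(-11, (-6 + 1) + 5))**2 = (-101/420 + (9 - 4*(-11) + 10*((-6 + 1) + 5)))**2 = (-101/420 + (9 + 44 + 10*(-5 + 5)))**2 = (-101/420 + (9 + 44 + 10*0))**2 = (-101/420 + (9 + 44 + 0))**2 = (-101/420 + 53)**2 = (22159/420)**2 = 491021281/176400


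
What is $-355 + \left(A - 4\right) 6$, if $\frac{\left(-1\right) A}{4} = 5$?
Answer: $-499$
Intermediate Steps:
$A = -20$ ($A = \left(-4\right) 5 = -20$)
$-355 + \left(A - 4\right) 6 = -355 + \left(-20 - 4\right) 6 = -355 - 144 = -499$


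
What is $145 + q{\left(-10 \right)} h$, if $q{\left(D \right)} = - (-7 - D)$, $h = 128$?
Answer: $-239$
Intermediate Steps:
$q{\left(D \right)} = 7 + D$
$145 + q{\left(-10 \right)} h = 145 + \left(7 - 10\right) 128 = 145 - 384 = -239$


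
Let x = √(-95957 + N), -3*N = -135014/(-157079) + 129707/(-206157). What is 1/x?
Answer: -3*I*√100625820890287752758456758/9322115457232358 ≈ -0.0032282*I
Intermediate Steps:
N = -7459835345/97148806209 (N = -(-135014/(-157079) + 129707/(-206157))/3 = -(-135014*(-1/157079) + 129707*(-1/206157))/3 = -(135014/157079 - 129707/206157)/3 = -⅓*7459835345/32382935403 = -7459835345/97148806209 ≈ -0.076788)
x = I*√100625820890287752758456758/32382935403 (x = √(-95957 - 7459835345/97148806209) = √(-9322115457232358/97148806209) = I*√100625820890287752758456758/32382935403 ≈ 309.77*I)
1/x = 1/(I*√100625820890287752758456758/32382935403) = -3*I*√100625820890287752758456758/9322115457232358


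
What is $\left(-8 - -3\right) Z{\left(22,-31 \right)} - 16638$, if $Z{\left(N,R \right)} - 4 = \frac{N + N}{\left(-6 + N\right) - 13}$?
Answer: $- \frac{50194}{3} \approx -16731.0$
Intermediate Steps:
$Z{\left(N,R \right)} = 4 + \frac{2 N}{-19 + N}$ ($Z{\left(N,R \right)} = 4 + \frac{N + N}{\left(-6 + N\right) - 13} = 4 + \frac{2 N}{-19 + N}$)
$\left(-8 - -3\right) Z{\left(22,-31 \right)} - 16638 = \left(-8 - -3\right) \frac{2 \left(-38 + 3 \cdot 22\right)}{-19 + 22} - 16638 = \left(-8 + 3\right) \frac{2 \left(-38 + 66\right)}{3} - 16638 = - 5 \cdot 2 \cdot \frac{1}{3} \cdot 28 - 16638 = \left(-5\right) \frac{56}{3} - 16638 = - \frac{280}{3} - 16638 = - \frac{50194}{3}$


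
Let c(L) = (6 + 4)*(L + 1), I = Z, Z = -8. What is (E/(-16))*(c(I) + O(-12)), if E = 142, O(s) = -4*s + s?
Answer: 1207/4 ≈ 301.75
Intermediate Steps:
O(s) = -3*s
I = -8
c(L) = 10 + 10*L (c(L) = 10*(1 + L) = 10 + 10*L)
(E/(-16))*(c(I) + O(-12)) = (142/(-16))*((10 + 10*(-8)) - 3*(-12)) = (142*(-1/16))*((10 - 80) + 36) = -71*(-70 + 36)/8 = -71/8*(-34) = 1207/4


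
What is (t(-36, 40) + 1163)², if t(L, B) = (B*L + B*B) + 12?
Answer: 1782225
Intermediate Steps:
t(L, B) = 12 + B² + B*L (t(L, B) = (B*L + B²) + 12 = (B² + B*L) + 12 = 12 + B² + B*L)
(t(-36, 40) + 1163)² = ((12 + 40² + 40*(-36)) + 1163)² = ((12 + 1600 - 1440) + 1163)² = (172 + 1163)² = 1335² = 1782225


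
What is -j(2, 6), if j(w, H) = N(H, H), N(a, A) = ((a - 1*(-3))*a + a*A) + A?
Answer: -96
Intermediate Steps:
N(a, A) = A + A*a + a*(3 + a) (N(a, A) = ((a + 3)*a + A*a) + A = ((3 + a)*a + A*a) + A = (a*(3 + a) + A*a) + A = (A*a + a*(3 + a)) + A = A + A*a + a*(3 + a))
j(w, H) = 2*H**2 + 4*H (j(w, H) = H + H**2 + 3*H + H*H = H + H**2 + 3*H + H**2 = 2*H**2 + 4*H)
-j(2, 6) = -2*6*(2 + 6) = -2*6*8 = -1*96 = -96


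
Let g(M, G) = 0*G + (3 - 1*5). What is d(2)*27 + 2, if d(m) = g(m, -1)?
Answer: -52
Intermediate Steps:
g(M, G) = -2 (g(M, G) = 0 + (3 - 5) = 0 - 2 = -2)
d(m) = -2
d(2)*27 + 2 = -2*27 + 2 = -54 + 2 = -52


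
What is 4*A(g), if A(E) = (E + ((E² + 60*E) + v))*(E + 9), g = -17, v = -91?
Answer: 26848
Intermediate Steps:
A(E) = (9 + E)*(-91 + E² + 61*E) (A(E) = (E + ((E² + 60*E) - 91))*(E + 9) = (E + (-91 + E² + 60*E))*(9 + E) = (-91 + E² + 61*E)*(9 + E) = (9 + E)*(-91 + E² + 61*E))
4*A(g) = 4*(-819 + (-17)³ + 70*(-17)² + 458*(-17)) = 4*(-819 - 4913 + 70*289 - 7786) = 4*(-819 - 4913 + 20230 - 7786) = 4*6712 = 26848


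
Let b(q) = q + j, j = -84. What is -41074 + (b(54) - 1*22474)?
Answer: -63578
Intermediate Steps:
b(q) = -84 + q (b(q) = q - 84 = -84 + q)
-41074 + (b(54) - 1*22474) = -41074 + ((-84 + 54) - 1*22474) = -41074 + (-30 - 22474) = -41074 - 22504 = -63578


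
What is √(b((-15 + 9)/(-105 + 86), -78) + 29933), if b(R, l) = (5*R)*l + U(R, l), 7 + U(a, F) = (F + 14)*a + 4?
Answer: √10752974/19 ≈ 172.59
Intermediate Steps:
U(a, F) = -3 + a*(14 + F) (U(a, F) = -7 + ((F + 14)*a + 4) = -7 + ((14 + F)*a + 4) = -7 + (a*(14 + F) + 4) = -7 + (4 + a*(14 + F)) = -3 + a*(14 + F))
b(R, l) = -3 + 14*R + 6*R*l (b(R, l) = (5*R)*l + (-3 + 14*R + l*R) = 5*R*l + (-3 + 14*R + R*l) = -3 + 14*R + 6*R*l)
√(b((-15 + 9)/(-105 + 86), -78) + 29933) = √((-3 + 14*((-15 + 9)/(-105 + 86)) + 6*((-15 + 9)/(-105 + 86))*(-78)) + 29933) = √((-3 + 14*(-6/(-19)) + 6*(-6/(-19))*(-78)) + 29933) = √((-3 + 14*(-6*(-1/19)) + 6*(-6*(-1/19))*(-78)) + 29933) = √((-3 + 14*(6/19) + 6*(6/19)*(-78)) + 29933) = √((-3 + 84/19 - 2808/19) + 29933) = √(-2781/19 + 29933) = √(565946/19) = √10752974/19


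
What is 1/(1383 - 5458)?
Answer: -1/4075 ≈ -0.00024540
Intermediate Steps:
1/(1383 - 5458) = 1/(-4075) = -1/4075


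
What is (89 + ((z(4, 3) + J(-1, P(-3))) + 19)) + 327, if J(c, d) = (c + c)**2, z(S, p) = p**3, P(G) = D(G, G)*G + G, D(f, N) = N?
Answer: 466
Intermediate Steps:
P(G) = G + G**2 (P(G) = G*G + G = G**2 + G = G + G**2)
J(c, d) = 4*c**2 (J(c, d) = (2*c)**2 = 4*c**2)
(89 + ((z(4, 3) + J(-1, P(-3))) + 19)) + 327 = (89 + ((3**3 + 4*(-1)**2) + 19)) + 327 = (89 + ((27 + 4*1) + 19)) + 327 = (89 + ((27 + 4) + 19)) + 327 = (89 + (31 + 19)) + 327 = (89 + 50) + 327 = 139 + 327 = 466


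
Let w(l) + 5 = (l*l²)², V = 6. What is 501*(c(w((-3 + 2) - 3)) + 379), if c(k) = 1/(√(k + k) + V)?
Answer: 773375664/4073 + 501*√8182/8146 ≈ 1.8988e+5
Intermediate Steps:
w(l) = -5 + l⁶ (w(l) = -5 + (l*l²)² = -5 + (l³)² = -5 + l⁶)
c(k) = 1/(6 + √2*√k) (c(k) = 1/(√(k + k) + 6) = 1/(√(2*k) + 6) = 1/(√2*√k + 6) = 1/(6 + √2*√k))
501*(c(w((-3 + 2) - 3)) + 379) = 501*(1/(6 + √2*√(-5 + ((-3 + 2) - 3)⁶)) + 379) = 501*(1/(6 + √2*√(-5 + (-1 - 3)⁶)) + 379) = 501*(1/(6 + √2*√(-5 + (-4)⁶)) + 379) = 501*(1/(6 + √2*√(-5 + 4096)) + 379) = 501*(1/(6 + √2*√4091) + 379) = 501*(1/(6 + √8182) + 379) = 501*(379 + 1/(6 + √8182)) = 189879 + 501/(6 + √8182)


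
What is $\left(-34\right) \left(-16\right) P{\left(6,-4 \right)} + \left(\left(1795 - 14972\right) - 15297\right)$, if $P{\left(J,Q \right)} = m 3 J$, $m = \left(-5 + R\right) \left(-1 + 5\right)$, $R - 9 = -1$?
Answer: $89030$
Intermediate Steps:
$R = 8$ ($R = 9 - 1 = 8$)
$m = 12$ ($m = \left(-5 + 8\right) \left(-1 + 5\right) = 3 \cdot 4 = 12$)
$P{\left(J,Q \right)} = 36 J$ ($P{\left(J,Q \right)} = 12 \cdot 3 J = 36 J$)
$\left(-34\right) \left(-16\right) P{\left(6,-4 \right)} + \left(\left(1795 - 14972\right) - 15297\right) = \left(-34\right) \left(-16\right) 36 \cdot 6 + \left(\left(1795 - 14972\right) - 15297\right) = 544 \cdot 216 - 28474 = 117504 - 28474 = 89030$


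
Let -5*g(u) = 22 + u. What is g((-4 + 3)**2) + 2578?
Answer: 12867/5 ≈ 2573.4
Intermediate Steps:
g(u) = -22/5 - u/5 (g(u) = -(22 + u)/5 = -22/5 - u/5)
g((-4 + 3)**2) + 2578 = (-22/5 - (-4 + 3)**2/5) + 2578 = (-22/5 - 1/5*(-1)**2) + 2578 = (-22/5 - 1/5*1) + 2578 = (-22/5 - 1/5) + 2578 = -23/5 + 2578 = 12867/5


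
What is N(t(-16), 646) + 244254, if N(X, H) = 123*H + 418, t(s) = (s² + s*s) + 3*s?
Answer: 324130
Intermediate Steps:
t(s) = 2*s² + 3*s (t(s) = (s² + s²) + 3*s = 2*s² + 3*s)
N(X, H) = 418 + 123*H
N(t(-16), 646) + 244254 = (418 + 123*646) + 244254 = (418 + 79458) + 244254 = 79876 + 244254 = 324130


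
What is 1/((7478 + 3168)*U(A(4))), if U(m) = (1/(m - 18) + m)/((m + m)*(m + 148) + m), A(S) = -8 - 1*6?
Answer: 60256/2390027 ≈ 0.025211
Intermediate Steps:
A(S) = -14 (A(S) = -8 - 6 = -14)
U(m) = (m + 1/(-18 + m))/(m + 2*m*(148 + m)) (U(m) = (1/(-18 + m) + m)/((2*m)*(148 + m) + m) = (m + 1/(-18 + m))/(2*m*(148 + m) + m) = (m + 1/(-18 + m))/(m + 2*m*(148 + m)))
1/((7478 + 3168)*U(A(4))) = 1/((7478 + 3168)*(((1 + (-14)² - 18*(-14))/((-14)*(-5346 + 2*(-14)² + 261*(-14)))))) = 1/(10646*((-(1 + 196 + 252)/(14*(-5346 + 2*196 - 3654))))) = 1/(10646*((-1/14*449/(-5346 + 392 - 3654)))) = 1/(10646*((-1/14*449/(-8608)))) = 1/(10646*((-1/14*(-1/8608)*449))) = 1/(10646*(449/120512)) = (1/10646)*(120512/449) = 60256/2390027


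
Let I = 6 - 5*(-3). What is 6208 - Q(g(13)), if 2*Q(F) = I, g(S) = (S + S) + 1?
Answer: 12395/2 ≈ 6197.5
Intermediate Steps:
g(S) = 1 + 2*S (g(S) = 2*S + 1 = 1 + 2*S)
I = 21 (I = 6 + 15 = 21)
Q(F) = 21/2 (Q(F) = (½)*21 = 21/2)
6208 - Q(g(13)) = 6208 - 1*21/2 = 6208 - 21/2 = 12395/2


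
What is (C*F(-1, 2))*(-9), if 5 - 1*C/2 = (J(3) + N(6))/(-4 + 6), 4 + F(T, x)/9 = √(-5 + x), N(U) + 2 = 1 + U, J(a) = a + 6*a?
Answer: -5184 + 1296*I*√3 ≈ -5184.0 + 2244.7*I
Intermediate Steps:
J(a) = 7*a
N(U) = -1 + U (N(U) = -2 + (1 + U) = -1 + U)
F(T, x) = -36 + 9*√(-5 + x)
C = -16 (C = 10 - 2*(7*3 + (-1 + 6))/(-4 + 6) = 10 - 2*(21 + 5)/2 = 10 - 52/2 = 10 - 2*13 = 10 - 26 = -16)
(C*F(-1, 2))*(-9) = -16*(-36 + 9*√(-5 + 2))*(-9) = -16*(-36 + 9*√(-3))*(-9) = -16*(-36 + 9*(I*√3))*(-9) = -16*(-36 + 9*I*√3)*(-9) = (576 - 144*I*√3)*(-9) = -5184 + 1296*I*√3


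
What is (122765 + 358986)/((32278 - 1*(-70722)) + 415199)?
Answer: 481751/518199 ≈ 0.92966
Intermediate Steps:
(122765 + 358986)/((32278 - 1*(-70722)) + 415199) = 481751/((32278 + 70722) + 415199) = 481751/(103000 + 415199) = 481751/518199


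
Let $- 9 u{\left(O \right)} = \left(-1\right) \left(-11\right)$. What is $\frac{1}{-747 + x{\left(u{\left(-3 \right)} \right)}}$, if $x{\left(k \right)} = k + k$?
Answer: $- \frac{9}{6745} \approx -0.0013343$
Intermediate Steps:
$u{\left(O \right)} = - \frac{11}{9}$ ($u{\left(O \right)} = - \frac{\left(-1\right) \left(-11\right)}{9} = \left(- \frac{1}{9}\right) 11 = - \frac{11}{9}$)
$x{\left(k \right)} = 2 k$
$\frac{1}{-747 + x{\left(u{\left(-3 \right)} \right)}} = \frac{1}{-747 + 2 \left(- \frac{11}{9}\right)} = \frac{1}{-747 - \frac{22}{9}} = \frac{1}{- \frac{6745}{9}} = - \frac{9}{6745}$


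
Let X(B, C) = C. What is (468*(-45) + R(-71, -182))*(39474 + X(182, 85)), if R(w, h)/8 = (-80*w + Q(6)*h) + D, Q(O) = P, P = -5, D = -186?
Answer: 1193574148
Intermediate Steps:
Q(O) = -5
R(w, h) = -1488 - 640*w - 40*h (R(w, h) = 8*((-80*w - 5*h) - 186) = 8*(-186 - 80*w - 5*h) = -1488 - 640*w - 40*h)
(468*(-45) + R(-71, -182))*(39474 + X(182, 85)) = (468*(-45) + (-1488 - 640*(-71) - 40*(-182)))*(39474 + 85) = (-21060 + (-1488 + 45440 + 7280))*39559 = (-21060 + 51232)*39559 = 30172*39559 = 1193574148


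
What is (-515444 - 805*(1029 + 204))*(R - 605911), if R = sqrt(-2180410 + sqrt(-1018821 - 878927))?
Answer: 913719241199 - 1508009*sqrt(-2180410 + 2*I*sqrt(474437)) ≈ 9.1372e+11 - 2.2268e+9*I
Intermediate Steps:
R = sqrt(-2180410 + 2*I*sqrt(474437)) (R = sqrt(-2180410 + sqrt(-1897748)) = sqrt(-2180410 + 2*I*sqrt(474437)) ≈ 0.466 + 1476.6*I)
(-515444 - 805*(1029 + 204))*(R - 605911) = (-515444 - 805*(1029 + 204))*(sqrt(-2180410 + 2*I*sqrt(474437)) - 605911) = (-515444 - 805*1233)*(-605911 + sqrt(-2180410 + 2*I*sqrt(474437))) = (-515444 - 992565)*(-605911 + sqrt(-2180410 + 2*I*sqrt(474437))) = -1508009*(-605911 + sqrt(-2180410 + 2*I*sqrt(474437))) = 913719241199 - 1508009*sqrt(-2180410 + 2*I*sqrt(474437))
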